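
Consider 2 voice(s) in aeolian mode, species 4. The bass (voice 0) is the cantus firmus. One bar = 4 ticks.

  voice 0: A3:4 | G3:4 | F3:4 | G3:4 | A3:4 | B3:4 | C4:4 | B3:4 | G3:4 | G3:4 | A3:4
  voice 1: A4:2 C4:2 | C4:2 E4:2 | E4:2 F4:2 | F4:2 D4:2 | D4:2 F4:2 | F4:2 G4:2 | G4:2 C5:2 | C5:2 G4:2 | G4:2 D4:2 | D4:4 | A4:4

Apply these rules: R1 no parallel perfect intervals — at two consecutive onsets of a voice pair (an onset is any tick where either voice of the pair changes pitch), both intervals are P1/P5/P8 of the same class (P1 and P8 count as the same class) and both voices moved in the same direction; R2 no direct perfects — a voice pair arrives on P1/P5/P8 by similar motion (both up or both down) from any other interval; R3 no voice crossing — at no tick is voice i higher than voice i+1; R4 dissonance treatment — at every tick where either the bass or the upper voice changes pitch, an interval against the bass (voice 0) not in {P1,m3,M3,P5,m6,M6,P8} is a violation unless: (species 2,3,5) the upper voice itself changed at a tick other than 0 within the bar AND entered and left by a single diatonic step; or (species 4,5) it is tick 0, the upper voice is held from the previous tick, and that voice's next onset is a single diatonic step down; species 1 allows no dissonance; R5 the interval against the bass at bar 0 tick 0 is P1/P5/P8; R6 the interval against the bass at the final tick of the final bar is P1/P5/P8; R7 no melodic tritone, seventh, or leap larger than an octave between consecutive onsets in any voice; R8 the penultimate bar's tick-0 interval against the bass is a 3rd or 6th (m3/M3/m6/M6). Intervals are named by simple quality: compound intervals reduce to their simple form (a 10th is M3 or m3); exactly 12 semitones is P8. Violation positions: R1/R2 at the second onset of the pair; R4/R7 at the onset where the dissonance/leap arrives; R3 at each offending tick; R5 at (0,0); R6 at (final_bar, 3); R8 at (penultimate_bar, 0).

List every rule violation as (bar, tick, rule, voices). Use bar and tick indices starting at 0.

(1, 0, R4, (0, 1))
(2, 0, R4, (0, 1))
(3, 0, R4, (0, 1))
(4, 0, R4, (0, 1))
(5, 0, R4, (0, 1))
(7, 0, R4, (0, 1))
(9, 0, R8, (0, 1))
(10, 0, R2, (0, 1))

bar 0: v0=A3 v1=A4 downbeat P8
bar 1: v0=G3 v1=C4 downbeat P4
bar 2: v0=F3 v1=E4 downbeat M7
bar 3: v0=G3 v1=F4 downbeat m7
bar 4: v0=A3 v1=D4 downbeat P4
bar 5: v0=B3 v1=F4 downbeat TT
bar 6: v0=C4 v1=G4 downbeat P5
bar 7: v0=B3 v1=C5 downbeat m2
bar 8: v0=G3 v1=G4 downbeat P8
bar 9: v0=G3 v1=D4 downbeat P5
bar 10: v0=A3 v1=A4 downbeat P8
  -> R4 @ bar 1 tick 0 v(0, 1): G3/C4 P4 untreated
  -> R4 @ bar 2 tick 0 v(0, 1): F3/E4 M7 untreated
  -> R4 @ bar 3 tick 0 v(0, 1): G3/F4 m7 untreated
  -> R4 @ bar 4 tick 0 v(0, 1): A3/D4 P4 untreated
  -> R4 @ bar 5 tick 0 v(0, 1): B3/F4 TT untreated
  -> R4 @ bar 7 tick 0 v(0, 1): B3/C5 m2 untreated
  -> R8 @ bar 9 tick 0 v(0, 1): penult P5 not 3rd/6th
  -> R2 @ bar 10 tick 0 v(0, 1): G3/D4 P5 -> A3/A4 P8 similar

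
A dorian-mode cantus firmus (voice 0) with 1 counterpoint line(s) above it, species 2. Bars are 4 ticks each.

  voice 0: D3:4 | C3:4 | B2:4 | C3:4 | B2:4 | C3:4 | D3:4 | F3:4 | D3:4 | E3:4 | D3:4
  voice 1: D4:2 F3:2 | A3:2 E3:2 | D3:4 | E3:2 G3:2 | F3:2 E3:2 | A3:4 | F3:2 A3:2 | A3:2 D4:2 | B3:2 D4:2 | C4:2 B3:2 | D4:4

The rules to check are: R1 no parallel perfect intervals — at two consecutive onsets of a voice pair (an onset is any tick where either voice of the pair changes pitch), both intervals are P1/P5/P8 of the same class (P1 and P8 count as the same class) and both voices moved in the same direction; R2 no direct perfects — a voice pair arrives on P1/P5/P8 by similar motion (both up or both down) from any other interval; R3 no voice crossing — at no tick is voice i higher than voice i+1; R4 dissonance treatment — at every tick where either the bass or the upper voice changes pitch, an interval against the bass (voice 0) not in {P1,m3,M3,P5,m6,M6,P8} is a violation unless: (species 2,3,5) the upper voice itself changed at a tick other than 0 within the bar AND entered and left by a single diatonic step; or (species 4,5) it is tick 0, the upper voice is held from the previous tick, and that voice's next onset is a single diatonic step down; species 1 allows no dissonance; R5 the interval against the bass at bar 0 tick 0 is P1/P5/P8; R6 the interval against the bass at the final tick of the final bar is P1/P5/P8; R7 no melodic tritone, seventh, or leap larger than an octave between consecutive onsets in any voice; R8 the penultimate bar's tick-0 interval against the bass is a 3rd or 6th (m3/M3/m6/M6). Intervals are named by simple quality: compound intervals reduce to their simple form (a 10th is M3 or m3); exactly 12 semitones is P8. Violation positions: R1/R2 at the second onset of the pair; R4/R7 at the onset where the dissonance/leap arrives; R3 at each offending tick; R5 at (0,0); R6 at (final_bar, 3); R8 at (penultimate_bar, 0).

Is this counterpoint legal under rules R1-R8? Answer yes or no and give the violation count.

No (2 violations)

bar 0: v0=D3 v1=D4 (P8)
bar 1: v0=C3 v1=A3 (M6)
bar 2: v0=B2 v1=D3 (m3)
bar 3: v0=C3 v1=E3 (M3)
bar 4: v0=B2 v1=F3 (TT)
bar 5: v0=C3 v1=A3 (M6)
bar 6: v0=D3 v1=F3 (m3)
bar 7: v0=F3 v1=A3 (M3)
bar 8: v0=D3 v1=B3 (M6)
bar 9: v0=E3 v1=C4 (m6)
bar 10: v0=D3 v1=D4 (P8)
  R4 @ bar4.0: B2/F3 TT untreated
  R4 @ bar4.2: B2/E3 P4 untreated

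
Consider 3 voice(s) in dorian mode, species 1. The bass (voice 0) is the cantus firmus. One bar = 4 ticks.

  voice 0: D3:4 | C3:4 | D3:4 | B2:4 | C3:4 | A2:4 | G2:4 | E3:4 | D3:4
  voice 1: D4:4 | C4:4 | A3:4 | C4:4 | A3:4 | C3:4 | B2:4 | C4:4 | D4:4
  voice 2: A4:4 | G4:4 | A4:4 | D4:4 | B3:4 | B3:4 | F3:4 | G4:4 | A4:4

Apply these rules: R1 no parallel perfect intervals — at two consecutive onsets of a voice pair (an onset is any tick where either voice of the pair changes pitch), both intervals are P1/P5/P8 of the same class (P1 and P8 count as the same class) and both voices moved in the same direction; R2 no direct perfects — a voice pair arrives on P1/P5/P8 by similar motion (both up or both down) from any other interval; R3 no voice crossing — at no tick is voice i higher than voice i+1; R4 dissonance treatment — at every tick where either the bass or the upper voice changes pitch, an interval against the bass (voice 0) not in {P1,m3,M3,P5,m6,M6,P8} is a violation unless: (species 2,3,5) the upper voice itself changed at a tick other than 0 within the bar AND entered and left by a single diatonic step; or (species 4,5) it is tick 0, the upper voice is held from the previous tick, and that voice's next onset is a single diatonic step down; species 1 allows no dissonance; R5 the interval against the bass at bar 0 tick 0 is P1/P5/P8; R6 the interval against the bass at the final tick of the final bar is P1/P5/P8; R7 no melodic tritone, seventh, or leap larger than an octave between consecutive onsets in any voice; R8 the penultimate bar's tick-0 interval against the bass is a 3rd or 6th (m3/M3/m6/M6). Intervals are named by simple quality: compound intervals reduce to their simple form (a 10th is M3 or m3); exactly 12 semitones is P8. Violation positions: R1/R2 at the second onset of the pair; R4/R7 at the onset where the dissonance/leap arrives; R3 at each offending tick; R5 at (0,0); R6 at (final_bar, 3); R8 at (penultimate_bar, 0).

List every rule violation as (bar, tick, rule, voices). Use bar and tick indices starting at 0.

bar 0: v0=D3 v1=D4 v2=A4 downbeat P5
bar 1: v0=C3 v1=C4 v2=G4 downbeat P5
bar 2: v0=D3 v1=A3 v2=A4 downbeat P5
bar 3: v0=B2 v1=C4 v2=D4 downbeat m3
bar 4: v0=C3 v1=A3 v2=B3 downbeat M7
bar 5: v0=A2 v1=C3 v2=B3 downbeat M2
bar 6: v0=G2 v1=B2 v2=F3 downbeat m7
bar 7: v0=E3 v1=C4 v2=G4 downbeat m3
bar 8: v0=D3 v1=D4 v2=A4 downbeat P5
  -> R1 @ bar 1 tick 0 v(0, 1): D3/D4 P8 -> C3/C4 P8 similar
  -> R1 @ bar 1 tick 0 v(0, 2): D3/A4 P5 -> C3/G4 P5 similar
  -> R1 @ bar 1 tick 0 v(1, 2): D4/A4 P5 -> C4/G4 P5 similar
  -> R1 @ bar 2 tick 0 v(0, 2): C3/G4 P5 -> D3/A4 P5 similar
  -> R4 @ bar 3 tick 0 v(0, 1): B2/C4 m2 untreated
  -> R4 @ bar 4 tick 0 v(0, 2): C3/B3 M7 untreated
  -> R4 @ bar 5 tick 0 v(0, 2): A2/B3 M2 untreated
  -> R4 @ bar 6 tick 0 v(0, 2): G2/F3 m7 untreated
  -> R7 @ bar 6 tick 0 v(2,): B3->F3 leap 6st
  -> R2 @ bar 7 tick 0 v(1, 2): B2/F3 TT -> C4/G4 P5 similar
  -> R7 @ bar 7 tick 0 v(1,): B2->C4 leap 13st
  -> R7 @ bar 7 tick 0 v(2,): F3->G4 leap 14st
  -> R1 @ bar 8 tick 0 v(1, 2): C4/G4 P5 -> D4/A4 P5 similar

(1, 0, R1, (0, 1))
(1, 0, R1, (0, 2))
(1, 0, R1, (1, 2))
(2, 0, R1, (0, 2))
(3, 0, R4, (0, 1))
(4, 0, R4, (0, 2))
(5, 0, R4, (0, 2))
(6, 0, R4, (0, 2))
(6, 0, R7, (2,))
(7, 0, R2, (1, 2))
(7, 0, R7, (1,))
(7, 0, R7, (2,))
(8, 0, R1, (1, 2))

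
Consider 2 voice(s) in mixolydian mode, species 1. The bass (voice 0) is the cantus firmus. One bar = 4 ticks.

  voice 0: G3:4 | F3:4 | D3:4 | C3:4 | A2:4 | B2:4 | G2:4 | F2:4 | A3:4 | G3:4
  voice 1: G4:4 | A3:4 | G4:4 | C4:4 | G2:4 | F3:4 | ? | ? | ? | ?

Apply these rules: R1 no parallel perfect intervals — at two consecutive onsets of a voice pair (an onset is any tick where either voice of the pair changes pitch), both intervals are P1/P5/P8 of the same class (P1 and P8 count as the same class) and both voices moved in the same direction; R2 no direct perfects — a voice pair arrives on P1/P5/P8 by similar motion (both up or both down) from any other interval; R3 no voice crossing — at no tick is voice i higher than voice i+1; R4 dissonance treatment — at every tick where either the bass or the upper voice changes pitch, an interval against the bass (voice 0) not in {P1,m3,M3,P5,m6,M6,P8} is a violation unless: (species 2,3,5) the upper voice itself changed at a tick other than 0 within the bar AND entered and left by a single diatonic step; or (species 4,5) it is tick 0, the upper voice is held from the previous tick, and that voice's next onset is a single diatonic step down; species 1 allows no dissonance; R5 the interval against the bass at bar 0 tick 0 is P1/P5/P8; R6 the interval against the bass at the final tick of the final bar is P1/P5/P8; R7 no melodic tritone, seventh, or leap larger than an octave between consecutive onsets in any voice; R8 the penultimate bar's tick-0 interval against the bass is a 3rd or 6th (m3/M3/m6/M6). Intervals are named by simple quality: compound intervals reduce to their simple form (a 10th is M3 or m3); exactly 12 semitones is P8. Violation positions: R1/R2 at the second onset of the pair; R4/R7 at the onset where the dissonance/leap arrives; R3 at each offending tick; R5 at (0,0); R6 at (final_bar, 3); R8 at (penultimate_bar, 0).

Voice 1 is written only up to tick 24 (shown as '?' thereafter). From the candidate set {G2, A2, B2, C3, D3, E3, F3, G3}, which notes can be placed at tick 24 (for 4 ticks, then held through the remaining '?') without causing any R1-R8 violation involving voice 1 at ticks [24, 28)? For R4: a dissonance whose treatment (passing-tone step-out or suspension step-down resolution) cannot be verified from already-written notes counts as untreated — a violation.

{E3, G3}

G2: violates R2,R7
A2: violates R4
B2: violates R7
C3: violates R4
D3: violates R2
E3: legal
F3: violates R4
G3: legal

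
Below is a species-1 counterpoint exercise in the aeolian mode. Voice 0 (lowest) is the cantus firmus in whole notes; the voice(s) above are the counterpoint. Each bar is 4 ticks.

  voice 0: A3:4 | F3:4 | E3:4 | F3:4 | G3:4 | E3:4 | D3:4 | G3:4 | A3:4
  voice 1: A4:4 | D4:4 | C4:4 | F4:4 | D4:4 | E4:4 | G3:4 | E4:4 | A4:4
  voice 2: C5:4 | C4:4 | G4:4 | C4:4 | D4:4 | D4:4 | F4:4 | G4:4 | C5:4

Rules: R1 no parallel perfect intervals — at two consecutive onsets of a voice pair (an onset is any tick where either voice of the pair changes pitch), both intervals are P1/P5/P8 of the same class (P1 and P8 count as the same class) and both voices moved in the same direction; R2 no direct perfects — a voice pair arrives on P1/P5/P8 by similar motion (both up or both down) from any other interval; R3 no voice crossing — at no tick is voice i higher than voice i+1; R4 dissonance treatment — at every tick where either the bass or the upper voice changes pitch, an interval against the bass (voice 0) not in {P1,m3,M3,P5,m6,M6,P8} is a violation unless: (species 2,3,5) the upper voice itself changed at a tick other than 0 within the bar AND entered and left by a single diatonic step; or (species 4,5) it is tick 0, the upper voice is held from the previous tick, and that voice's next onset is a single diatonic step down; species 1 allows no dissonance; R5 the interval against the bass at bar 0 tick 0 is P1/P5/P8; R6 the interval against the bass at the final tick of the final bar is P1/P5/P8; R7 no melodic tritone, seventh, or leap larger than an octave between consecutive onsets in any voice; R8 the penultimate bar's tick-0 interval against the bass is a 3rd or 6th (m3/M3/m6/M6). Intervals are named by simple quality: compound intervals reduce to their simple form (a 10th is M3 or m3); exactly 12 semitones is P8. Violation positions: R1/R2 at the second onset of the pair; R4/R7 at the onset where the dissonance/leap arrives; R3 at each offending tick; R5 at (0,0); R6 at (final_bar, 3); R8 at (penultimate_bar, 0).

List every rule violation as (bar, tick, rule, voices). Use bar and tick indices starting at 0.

bar 0: v0=A3 v1=A4 v2=C5 downbeat m3
bar 1: v0=F3 v1=D4 v2=C4 downbeat P5
bar 2: v0=E3 v1=C4 v2=G4 downbeat m3
bar 3: v0=F3 v1=F4 v2=C4 downbeat P5
bar 4: v0=G3 v1=D4 v2=D4 downbeat P5
bar 5: v0=E3 v1=E4 v2=D4 downbeat m7
bar 6: v0=D3 v1=G3 v2=F4 downbeat m3
bar 7: v0=G3 v1=E4 v2=G4 downbeat P8
bar 8: v0=A3 v1=A4 v2=C5 downbeat m3
  -> R5 @ bar 0 tick 0 v(0, 2): opens on m3
  -> R2 @ bar 1 tick 0 v(0, 2): A3/C5 m3 -> F3/C4 P5 similar
  -> R3 @ bar 1 tick 0 v(1, 2): D4 above C4
  -> R3 @ bar 1 tick 1 v(1, 2): D4 above C4
  -> R3 @ bar 1 tick 2 v(1, 2): D4 above C4
  -> R3 @ bar 1 tick 3 v(1, 2): D4 above C4
  -> R2 @ bar 3 tick 0 v(0, 1): E3/C4 m6 -> F3/F4 P8 similar
  -> R3 @ bar 3 tick 0 v(1, 2): F4 above C4
  -> R3 @ bar 3 tick 1 v(1, 2): F4 above C4
  -> R3 @ bar 3 tick 2 v(1, 2): F4 above C4
  -> R3 @ bar 3 tick 3 v(1, 2): F4 above C4
  -> R1 @ bar 4 tick 0 v(0, 2): F3/C4 P5 -> G3/D4 P5 similar
  -> R3 @ bar 5 tick 0 v(1, 2): E4 above D4
  -> R4 @ bar 5 tick 0 v(0, 2): E3/D4 m7 untreated
  -> R3 @ bar 5 tick 1 v(1, 2): E4 above D4
  -> R3 @ bar 5 tick 2 v(1, 2): E4 above D4
  -> R3 @ bar 5 tick 3 v(1, 2): E4 above D4
  -> R4 @ bar 6 tick 0 v(0, 1): D3/G3 P4 untreated
  -> R2 @ bar 7 tick 0 v(0, 2): D3/F4 m3 -> G3/G4 P8 similar
  -> R8 @ bar 7 tick 0 v(0, 2): penult P8 not 3rd/6th
  -> R2 @ bar 8 tick 0 v(0, 1): G3/E4 M6 -> A3/A4 P8 similar
  -> R6 @ bar 8 tick 3 v(0, 2): closes on m3

(0, 0, R5, (0, 2))
(1, 0, R2, (0, 2))
(1, 0, R3, (1, 2))
(1, 1, R3, (1, 2))
(1, 2, R3, (1, 2))
(1, 3, R3, (1, 2))
(3, 0, R2, (0, 1))
(3, 0, R3, (1, 2))
(3, 1, R3, (1, 2))
(3, 2, R3, (1, 2))
(3, 3, R3, (1, 2))
(4, 0, R1, (0, 2))
(5, 0, R3, (1, 2))
(5, 0, R4, (0, 2))
(5, 1, R3, (1, 2))
(5, 2, R3, (1, 2))
(5, 3, R3, (1, 2))
(6, 0, R4, (0, 1))
(7, 0, R2, (0, 2))
(7, 0, R8, (0, 2))
(8, 0, R2, (0, 1))
(8, 3, R6, (0, 2))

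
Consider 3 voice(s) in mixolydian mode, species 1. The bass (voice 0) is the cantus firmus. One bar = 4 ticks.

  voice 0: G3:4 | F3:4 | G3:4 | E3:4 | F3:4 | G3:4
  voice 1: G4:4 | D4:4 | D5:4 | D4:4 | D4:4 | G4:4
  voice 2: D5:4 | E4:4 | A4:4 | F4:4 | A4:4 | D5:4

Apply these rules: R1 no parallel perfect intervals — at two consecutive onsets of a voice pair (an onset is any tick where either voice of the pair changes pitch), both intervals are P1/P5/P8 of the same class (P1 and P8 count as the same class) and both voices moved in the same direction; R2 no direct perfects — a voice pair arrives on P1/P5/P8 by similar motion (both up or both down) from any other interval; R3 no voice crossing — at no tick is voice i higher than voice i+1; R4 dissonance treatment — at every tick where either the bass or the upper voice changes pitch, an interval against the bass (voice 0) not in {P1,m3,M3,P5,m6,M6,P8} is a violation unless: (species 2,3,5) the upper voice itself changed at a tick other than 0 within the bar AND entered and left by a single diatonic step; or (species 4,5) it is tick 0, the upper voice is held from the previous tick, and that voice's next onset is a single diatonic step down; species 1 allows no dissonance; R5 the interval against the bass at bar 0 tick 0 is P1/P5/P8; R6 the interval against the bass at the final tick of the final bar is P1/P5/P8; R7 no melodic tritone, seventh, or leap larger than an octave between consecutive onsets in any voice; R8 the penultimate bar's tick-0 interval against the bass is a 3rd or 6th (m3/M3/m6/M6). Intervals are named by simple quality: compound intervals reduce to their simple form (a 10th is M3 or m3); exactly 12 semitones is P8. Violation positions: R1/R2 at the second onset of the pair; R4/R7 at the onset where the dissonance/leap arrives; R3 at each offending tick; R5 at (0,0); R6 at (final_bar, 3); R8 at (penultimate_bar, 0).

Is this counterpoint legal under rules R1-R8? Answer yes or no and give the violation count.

No (13 violations)

bar 0: v0=G3 v1=G4 v2=D5 (P5)
bar 1: v0=F3 v1=D4 v2=E4 (M7)
bar 2: v0=G3 v1=D5 v2=A4 (M2)
bar 3: v0=E3 v1=D4 v2=F4 (m2)
bar 4: v0=F3 v1=D4 v2=A4 (M3)
bar 5: v0=G3 v1=G4 v2=D5 (P5)
  R4 @ bar1.0: F3/E4 M7 untreated
  R7 @ bar1.0: D5->E4 leap 10st
  R2 @ bar2.0: F3/D4 M6 -> G3/D5 P5 similar
  R3 @ bar2.0: D5 above A4
  R4 @ bar2.0: G3/A4 M2 untreated
  R3 @ bar2.1: D5 above A4
  R3 @ bar2.2: D5 above A4
  R3 @ bar2.3: D5 above A4
  R4 @ bar3.0: E3/D4 m7 untreated
  R4 @ bar3.0: E3/F4 m2 untreated
  R1 @ bar5.0: D4/A4 P5 -> G4/D5 P5 similar
  R2 @ bar5.0: F3/D4 M6 -> G3/G4 P8 similar
  R2 @ bar5.0: F3/A4 M3 -> G3/D5 P5 similar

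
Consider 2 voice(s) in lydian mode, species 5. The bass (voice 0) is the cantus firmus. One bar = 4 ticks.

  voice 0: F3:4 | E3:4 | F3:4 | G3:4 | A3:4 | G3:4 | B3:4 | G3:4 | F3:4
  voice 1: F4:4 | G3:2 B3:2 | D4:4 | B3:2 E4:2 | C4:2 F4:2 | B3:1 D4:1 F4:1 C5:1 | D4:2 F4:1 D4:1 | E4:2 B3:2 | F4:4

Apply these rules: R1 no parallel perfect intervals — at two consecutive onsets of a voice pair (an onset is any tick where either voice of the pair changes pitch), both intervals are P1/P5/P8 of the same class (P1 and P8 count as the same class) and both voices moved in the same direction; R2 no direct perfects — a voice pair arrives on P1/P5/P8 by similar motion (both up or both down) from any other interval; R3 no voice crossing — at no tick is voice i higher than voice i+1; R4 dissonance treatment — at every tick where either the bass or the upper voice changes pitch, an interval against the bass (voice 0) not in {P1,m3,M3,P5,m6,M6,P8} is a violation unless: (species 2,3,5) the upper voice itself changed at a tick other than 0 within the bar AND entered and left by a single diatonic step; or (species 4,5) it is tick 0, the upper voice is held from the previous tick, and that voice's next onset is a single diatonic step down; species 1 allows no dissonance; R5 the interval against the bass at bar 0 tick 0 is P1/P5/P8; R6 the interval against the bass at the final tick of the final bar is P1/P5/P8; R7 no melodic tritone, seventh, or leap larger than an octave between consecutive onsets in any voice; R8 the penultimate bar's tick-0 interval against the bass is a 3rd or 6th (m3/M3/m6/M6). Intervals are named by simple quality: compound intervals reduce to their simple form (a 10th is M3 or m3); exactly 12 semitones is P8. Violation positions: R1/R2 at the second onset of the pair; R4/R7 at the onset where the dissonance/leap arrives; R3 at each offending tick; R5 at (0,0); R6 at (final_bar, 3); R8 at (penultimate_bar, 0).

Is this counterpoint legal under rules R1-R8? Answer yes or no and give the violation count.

No (7 violations)

bar 0: v0=F3 v1=F4 (P8)
bar 1: v0=E3 v1=G3 (m3)
bar 2: v0=F3 v1=D4 (M6)
bar 3: v0=G3 v1=B3 (M3)
bar 4: v0=A3 v1=C4 (m3)
bar 5: v0=G3 v1=B3 (M3)
bar 6: v0=B3 v1=D4 (m3)
bar 7: v0=G3 v1=E4 (M6)
bar 8: v0=F3 v1=F4 (P8)
  R7 @ bar1.0: F4->G3 leap 10st
  R7 @ bar5.0: F4->B3 leap 6st
  R4 @ bar5.2: G3/F4 m7 untreated
  R4 @ bar5.3: G3/C5 P4 untreated
  R7 @ bar6.0: C5->D4 leap 10st
  R4 @ bar6.2: B3/F4 TT untreated
  R7 @ bar8.0: B3->F4 leap 6st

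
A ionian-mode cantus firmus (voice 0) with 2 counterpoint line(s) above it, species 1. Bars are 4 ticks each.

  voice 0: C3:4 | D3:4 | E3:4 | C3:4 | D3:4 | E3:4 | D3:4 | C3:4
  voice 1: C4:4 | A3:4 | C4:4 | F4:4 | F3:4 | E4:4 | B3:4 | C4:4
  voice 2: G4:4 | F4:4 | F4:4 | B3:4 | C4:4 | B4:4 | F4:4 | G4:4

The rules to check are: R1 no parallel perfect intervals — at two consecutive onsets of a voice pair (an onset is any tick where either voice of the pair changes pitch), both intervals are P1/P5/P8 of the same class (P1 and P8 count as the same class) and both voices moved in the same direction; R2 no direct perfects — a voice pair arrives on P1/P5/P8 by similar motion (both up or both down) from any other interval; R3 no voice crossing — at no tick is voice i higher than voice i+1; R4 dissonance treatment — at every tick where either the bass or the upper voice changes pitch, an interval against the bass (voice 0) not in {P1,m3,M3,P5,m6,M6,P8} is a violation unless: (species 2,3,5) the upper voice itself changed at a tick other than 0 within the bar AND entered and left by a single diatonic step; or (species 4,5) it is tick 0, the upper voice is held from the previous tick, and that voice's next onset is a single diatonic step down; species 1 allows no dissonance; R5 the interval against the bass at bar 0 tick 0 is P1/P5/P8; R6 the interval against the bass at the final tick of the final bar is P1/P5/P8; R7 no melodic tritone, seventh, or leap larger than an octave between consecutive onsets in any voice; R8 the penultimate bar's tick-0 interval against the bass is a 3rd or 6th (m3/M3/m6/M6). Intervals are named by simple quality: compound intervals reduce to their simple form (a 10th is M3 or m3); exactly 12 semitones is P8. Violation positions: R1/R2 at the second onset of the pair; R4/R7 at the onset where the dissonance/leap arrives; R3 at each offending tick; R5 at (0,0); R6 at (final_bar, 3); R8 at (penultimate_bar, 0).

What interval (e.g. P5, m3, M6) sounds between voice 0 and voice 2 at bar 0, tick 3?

voice 0=C3 voice 2=G4 -> P5

P5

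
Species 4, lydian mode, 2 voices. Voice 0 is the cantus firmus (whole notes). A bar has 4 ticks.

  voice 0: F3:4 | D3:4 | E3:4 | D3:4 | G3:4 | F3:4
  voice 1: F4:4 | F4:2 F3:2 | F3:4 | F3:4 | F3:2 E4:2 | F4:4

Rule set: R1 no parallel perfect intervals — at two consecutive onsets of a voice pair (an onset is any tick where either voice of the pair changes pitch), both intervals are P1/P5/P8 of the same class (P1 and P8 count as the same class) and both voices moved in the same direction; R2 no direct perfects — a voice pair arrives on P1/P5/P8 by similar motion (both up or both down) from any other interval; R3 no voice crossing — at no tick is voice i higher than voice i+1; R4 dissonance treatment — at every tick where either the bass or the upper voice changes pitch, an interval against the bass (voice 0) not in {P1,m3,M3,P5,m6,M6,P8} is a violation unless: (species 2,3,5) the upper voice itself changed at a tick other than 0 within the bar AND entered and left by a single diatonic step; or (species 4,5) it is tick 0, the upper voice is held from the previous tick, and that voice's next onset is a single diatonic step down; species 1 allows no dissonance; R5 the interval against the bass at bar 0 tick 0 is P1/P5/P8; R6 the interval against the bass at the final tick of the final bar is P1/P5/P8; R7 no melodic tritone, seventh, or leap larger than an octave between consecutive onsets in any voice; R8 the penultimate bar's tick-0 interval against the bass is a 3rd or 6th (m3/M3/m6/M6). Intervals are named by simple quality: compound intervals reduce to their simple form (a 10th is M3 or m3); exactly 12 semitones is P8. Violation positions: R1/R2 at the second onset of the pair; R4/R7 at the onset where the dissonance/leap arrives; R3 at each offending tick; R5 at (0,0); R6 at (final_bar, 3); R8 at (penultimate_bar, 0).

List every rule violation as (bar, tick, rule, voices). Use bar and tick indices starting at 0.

(2, 0, R4, (0, 1))
(4, 0, R3, (0, 1))
(4, 0, R4, (0, 1))
(4, 0, R8, (0, 1))
(4, 1, R3, (0, 1))
(4, 2, R7, (1,))

bar 0: v0=F3 v1=F4 downbeat P8
bar 1: v0=D3 v1=F4 downbeat m3
bar 2: v0=E3 v1=F3 downbeat m2
bar 3: v0=D3 v1=F3 downbeat m3
bar 4: v0=G3 v1=F3 downbeat M2
bar 5: v0=F3 v1=F4 downbeat P8
  -> R4 @ bar 2 tick 0 v(0, 1): E3/F3 m2 untreated
  -> R3 @ bar 4 tick 0 v(0, 1): G3 above F3
  -> R4 @ bar 4 tick 0 v(0, 1): G3/F3 M2 untreated
  -> R8 @ bar 4 tick 0 v(0, 1): penult M2 not 3rd/6th
  -> R3 @ bar 4 tick 1 v(0, 1): G3 above F3
  -> R7 @ bar 4 tick 2 v(1,): F3->E4 leap 11st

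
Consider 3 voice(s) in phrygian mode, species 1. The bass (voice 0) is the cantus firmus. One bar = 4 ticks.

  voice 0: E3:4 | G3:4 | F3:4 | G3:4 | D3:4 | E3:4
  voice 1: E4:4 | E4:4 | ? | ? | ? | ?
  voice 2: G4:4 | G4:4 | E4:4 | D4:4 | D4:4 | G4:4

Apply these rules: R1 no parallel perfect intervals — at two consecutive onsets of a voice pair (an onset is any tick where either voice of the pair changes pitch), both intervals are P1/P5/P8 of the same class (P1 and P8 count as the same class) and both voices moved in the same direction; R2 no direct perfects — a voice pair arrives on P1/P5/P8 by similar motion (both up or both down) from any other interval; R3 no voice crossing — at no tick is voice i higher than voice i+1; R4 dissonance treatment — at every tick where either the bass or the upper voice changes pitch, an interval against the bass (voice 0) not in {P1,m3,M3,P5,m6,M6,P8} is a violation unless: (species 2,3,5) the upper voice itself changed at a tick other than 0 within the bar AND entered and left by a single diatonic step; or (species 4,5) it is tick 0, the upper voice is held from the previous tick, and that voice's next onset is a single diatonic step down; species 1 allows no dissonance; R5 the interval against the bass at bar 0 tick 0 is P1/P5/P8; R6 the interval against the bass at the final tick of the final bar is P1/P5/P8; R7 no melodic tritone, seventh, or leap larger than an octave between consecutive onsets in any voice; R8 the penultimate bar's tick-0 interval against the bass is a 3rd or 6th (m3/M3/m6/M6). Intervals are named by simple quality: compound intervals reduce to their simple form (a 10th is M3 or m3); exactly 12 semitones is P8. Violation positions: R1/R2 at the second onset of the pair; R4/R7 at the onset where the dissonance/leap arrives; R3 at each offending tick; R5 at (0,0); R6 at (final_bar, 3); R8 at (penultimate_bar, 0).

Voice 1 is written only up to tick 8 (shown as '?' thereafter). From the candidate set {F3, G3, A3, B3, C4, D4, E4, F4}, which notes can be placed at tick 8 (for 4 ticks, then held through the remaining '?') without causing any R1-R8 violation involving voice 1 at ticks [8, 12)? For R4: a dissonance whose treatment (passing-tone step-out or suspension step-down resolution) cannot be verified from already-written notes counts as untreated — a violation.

F3: violates R2,R7
G3: violates R4
A3: violates R2
B3: violates R4
C4: violates R2
D4: legal
E4: violates R4
F4: violates R3

{D4}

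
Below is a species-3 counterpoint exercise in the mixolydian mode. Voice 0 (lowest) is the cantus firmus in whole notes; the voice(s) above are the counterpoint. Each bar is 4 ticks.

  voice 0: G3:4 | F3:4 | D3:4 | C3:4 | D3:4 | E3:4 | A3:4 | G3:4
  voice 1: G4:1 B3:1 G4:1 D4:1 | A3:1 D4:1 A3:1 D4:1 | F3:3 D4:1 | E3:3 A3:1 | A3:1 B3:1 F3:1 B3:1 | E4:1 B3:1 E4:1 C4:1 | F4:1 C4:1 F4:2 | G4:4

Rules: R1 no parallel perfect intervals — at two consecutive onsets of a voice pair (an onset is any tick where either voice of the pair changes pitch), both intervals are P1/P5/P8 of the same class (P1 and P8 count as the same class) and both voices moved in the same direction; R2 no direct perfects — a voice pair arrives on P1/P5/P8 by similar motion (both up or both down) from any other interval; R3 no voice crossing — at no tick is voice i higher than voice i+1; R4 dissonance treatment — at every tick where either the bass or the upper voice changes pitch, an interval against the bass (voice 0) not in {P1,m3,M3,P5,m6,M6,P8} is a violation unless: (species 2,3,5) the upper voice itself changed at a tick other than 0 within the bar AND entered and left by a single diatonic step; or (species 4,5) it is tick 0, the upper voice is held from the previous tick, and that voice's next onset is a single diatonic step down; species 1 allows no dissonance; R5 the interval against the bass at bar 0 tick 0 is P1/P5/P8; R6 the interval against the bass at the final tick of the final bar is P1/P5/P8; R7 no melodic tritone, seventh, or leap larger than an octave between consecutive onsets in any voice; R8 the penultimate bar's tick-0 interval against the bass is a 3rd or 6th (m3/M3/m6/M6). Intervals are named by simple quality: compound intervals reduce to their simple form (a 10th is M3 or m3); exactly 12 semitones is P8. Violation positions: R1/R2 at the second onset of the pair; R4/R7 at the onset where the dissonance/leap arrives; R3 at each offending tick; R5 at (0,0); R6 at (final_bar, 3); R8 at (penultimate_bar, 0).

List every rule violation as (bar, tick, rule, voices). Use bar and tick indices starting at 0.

bar 0: v0=G3 v1=G4 downbeat P8
bar 1: v0=F3 v1=A3 downbeat M3
bar 2: v0=D3 v1=F3 downbeat m3
bar 3: v0=C3 v1=E3 downbeat M3
bar 4: v0=D3 v1=A3 downbeat P5
bar 5: v0=E3 v1=E4 downbeat P8
bar 6: v0=A3 v1=F4 downbeat m6
bar 7: v0=G3 v1=G4 downbeat P8
  -> R7 @ bar 3 tick 0 v(1,): D4->E3 leap 10st
  -> R7 @ bar 4 tick 2 v(1,): B3->F3 leap 6st
  -> R7 @ bar 4 tick 3 v(1,): F3->B3 leap 6st
  -> R2 @ bar 5 tick 0 v(0, 1): D3/B3 M6 -> E3/E4 P8 similar

(3, 0, R7, (1,))
(4, 2, R7, (1,))
(4, 3, R7, (1,))
(5, 0, R2, (0, 1))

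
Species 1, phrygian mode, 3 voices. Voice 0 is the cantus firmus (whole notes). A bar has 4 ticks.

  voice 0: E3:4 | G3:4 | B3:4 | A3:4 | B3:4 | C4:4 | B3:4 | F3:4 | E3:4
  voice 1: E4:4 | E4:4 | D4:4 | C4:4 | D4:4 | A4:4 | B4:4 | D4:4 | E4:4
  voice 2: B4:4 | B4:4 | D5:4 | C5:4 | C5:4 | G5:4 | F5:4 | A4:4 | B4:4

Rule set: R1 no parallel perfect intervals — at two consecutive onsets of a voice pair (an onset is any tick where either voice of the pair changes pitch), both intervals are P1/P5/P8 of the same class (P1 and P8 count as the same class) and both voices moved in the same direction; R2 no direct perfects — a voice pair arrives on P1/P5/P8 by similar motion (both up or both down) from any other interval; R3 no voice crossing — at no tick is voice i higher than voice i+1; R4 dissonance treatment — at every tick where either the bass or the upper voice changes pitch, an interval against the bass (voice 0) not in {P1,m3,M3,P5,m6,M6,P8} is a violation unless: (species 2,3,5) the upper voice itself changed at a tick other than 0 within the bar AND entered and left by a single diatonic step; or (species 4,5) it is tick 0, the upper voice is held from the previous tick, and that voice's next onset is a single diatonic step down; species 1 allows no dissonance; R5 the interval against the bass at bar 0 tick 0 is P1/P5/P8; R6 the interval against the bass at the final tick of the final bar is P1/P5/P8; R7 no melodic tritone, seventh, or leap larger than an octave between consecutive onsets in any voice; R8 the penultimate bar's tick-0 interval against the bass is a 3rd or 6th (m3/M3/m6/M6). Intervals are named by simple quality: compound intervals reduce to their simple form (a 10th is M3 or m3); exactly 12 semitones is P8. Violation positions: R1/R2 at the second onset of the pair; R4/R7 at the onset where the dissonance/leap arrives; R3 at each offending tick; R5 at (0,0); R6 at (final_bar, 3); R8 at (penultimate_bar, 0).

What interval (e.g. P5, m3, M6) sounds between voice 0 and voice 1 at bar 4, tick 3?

voice 0=B3 voice 1=D4 -> m3

m3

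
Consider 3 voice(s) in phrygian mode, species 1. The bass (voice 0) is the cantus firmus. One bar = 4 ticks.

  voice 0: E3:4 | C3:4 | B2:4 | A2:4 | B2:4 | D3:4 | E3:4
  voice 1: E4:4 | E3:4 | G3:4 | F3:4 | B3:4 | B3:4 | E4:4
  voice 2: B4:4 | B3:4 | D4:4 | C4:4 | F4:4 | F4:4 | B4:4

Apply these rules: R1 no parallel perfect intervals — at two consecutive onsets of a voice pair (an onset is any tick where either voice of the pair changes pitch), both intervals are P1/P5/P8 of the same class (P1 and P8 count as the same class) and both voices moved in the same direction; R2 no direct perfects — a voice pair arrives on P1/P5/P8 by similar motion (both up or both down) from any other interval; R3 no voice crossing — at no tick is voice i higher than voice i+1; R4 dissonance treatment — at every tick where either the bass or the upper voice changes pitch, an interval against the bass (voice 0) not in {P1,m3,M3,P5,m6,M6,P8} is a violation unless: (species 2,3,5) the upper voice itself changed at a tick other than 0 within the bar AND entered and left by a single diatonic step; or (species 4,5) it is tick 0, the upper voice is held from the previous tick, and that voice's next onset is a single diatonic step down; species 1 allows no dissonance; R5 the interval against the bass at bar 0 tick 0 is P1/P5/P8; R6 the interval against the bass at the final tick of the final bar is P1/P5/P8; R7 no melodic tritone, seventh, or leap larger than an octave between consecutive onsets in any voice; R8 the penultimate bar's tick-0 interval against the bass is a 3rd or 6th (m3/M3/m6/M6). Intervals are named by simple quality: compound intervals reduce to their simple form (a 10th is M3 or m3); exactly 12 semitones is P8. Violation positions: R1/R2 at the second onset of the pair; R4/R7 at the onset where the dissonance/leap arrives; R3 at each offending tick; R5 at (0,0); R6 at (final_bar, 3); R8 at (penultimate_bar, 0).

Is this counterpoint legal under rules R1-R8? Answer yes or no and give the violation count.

No (11 violations)

bar 0: v0=E3 v1=E4 v2=B4 (P5)
bar 1: v0=C3 v1=E3 v2=B3 (M7)
bar 2: v0=B2 v1=G3 v2=D4 (m3)
bar 3: v0=A2 v1=F3 v2=C4 (m3)
bar 4: v0=B2 v1=B3 v2=F4 (TT)
bar 5: v0=D3 v1=B3 v2=F4 (m3)
bar 6: v0=E3 v1=E4 v2=B4 (P5)
  R1 @ bar1.0: E4/B4 P5 -> E3/B3 P5 similar
  R4 @ bar1.0: C3/B3 M7 untreated
  R1 @ bar2.0: E3/B3 P5 -> G3/D4 P5 similar
  R1 @ bar3.0: G3/D4 P5 -> F3/C4 P5 similar
  R2 @ bar4.0: A2/F3 m6 -> B2/B3 P8 similar
  R4 @ bar4.0: B2/F4 TT untreated
  R7 @ bar4.0: F3->B3 leap 6st
  R2 @ bar6.0: D3/B3 M6 -> E3/E4 P8 similar
  R2 @ bar6.0: D3/F4 m3 -> E3/B4 P5 similar
  R2 @ bar6.0: B3/F4 TT -> E4/B4 P5 similar
  R7 @ bar6.0: F4->B4 leap 6st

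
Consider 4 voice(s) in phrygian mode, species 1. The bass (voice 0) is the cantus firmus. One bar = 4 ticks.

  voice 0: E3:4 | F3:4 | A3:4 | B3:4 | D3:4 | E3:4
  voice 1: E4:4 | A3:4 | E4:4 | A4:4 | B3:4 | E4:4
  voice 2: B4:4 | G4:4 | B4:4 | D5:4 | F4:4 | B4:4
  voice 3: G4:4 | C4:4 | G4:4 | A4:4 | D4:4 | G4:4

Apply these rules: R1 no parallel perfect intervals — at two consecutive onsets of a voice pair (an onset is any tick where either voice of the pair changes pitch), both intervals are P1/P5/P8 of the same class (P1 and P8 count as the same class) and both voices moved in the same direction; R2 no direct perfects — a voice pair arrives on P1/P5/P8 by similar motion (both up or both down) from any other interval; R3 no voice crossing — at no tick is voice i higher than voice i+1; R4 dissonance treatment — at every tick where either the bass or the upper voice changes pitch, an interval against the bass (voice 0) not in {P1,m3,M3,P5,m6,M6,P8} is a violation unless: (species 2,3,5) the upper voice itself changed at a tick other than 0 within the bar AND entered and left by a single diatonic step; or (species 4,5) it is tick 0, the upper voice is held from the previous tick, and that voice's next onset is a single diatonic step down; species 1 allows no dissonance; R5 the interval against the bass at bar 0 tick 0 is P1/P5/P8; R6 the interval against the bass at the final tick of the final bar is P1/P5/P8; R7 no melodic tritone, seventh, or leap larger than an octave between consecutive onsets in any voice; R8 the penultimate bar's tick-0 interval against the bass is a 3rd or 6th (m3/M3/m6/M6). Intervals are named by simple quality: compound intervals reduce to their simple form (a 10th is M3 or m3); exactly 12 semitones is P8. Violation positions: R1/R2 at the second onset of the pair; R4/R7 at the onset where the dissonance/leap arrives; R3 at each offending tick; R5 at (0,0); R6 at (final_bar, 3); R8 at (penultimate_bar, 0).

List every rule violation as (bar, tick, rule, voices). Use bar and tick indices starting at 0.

(0, 0, R3, (2, 3))
(0, 0, R5, (0, 3))
(0, 1, R3, (2, 3))
(0, 2, R3, (2, 3))
(0, 3, R3, (2, 3))
(1, 0, R2, (2, 3))
(1, 0, R3, (2, 3))
(1, 0, R4, (0, 2))
(1, 1, R3, (2, 3))
(1, 2, R3, (2, 3))
(1, 3, R3, (2, 3))
(2, 0, R2, (0, 1))
(2, 0, R2, (1, 2))
(2, 0, R3, (2, 3))
(2, 0, R4, (0, 2))
(2, 0, R4, (0, 3))
(2, 1, R3, (2, 3))
(2, 2, R3, (2, 3))
(2, 3, R3, (2, 3))
(3, 0, R2, (1, 3))
(3, 0, R3, (2, 3))
(3, 0, R4, (0, 1))
(3, 0, R4, (0, 3))
(3, 1, R3, (2, 3))
(3, 2, R3, (2, 3))
(3, 3, R3, (2, 3))
(4, 0, R2, (0, 3))
(4, 0, R3, (2, 3))
(4, 0, R7, (1,))
(4, 0, R8, (0, 3))
(4, 1, R3, (2, 3))
(4, 2, R3, (2, 3))
(4, 3, R3, (2, 3))
(5, 0, R2, (0, 1))
(5, 0, R2, (0, 2))
(5, 0, R2, (1, 2))
(5, 0, R3, (2, 3))
(5, 0, R7, (2,))
(5, 1, R3, (2, 3))
(5, 2, R3, (2, 3))
(5, 3, R3, (2, 3))
(5, 3, R6, (0, 3))

bar 0: v0=E3 v1=E4 v2=B4 v3=G4 downbeat m3
bar 1: v0=F3 v1=A3 v2=G4 v3=C4 downbeat P5
bar 2: v0=A3 v1=E4 v2=B4 v3=G4 downbeat m7
bar 3: v0=B3 v1=A4 v2=D5 v3=A4 downbeat m7
bar 4: v0=D3 v1=B3 v2=F4 v3=D4 downbeat P8
bar 5: v0=E3 v1=E4 v2=B4 v3=G4 downbeat m3
  -> R3 @ bar 0 tick 0 v(2, 3): B4 above G4
  -> R5 @ bar 0 tick 0 v(0, 3): opens on m3
  -> R3 @ bar 0 tick 1 v(2, 3): B4 above G4
  -> R3 @ bar 0 tick 2 v(2, 3): B4 above G4
  -> R3 @ bar 0 tick 3 v(2, 3): B4 above G4
  -> R2 @ bar 1 tick 0 v(2, 3): B4/G4 M3 -> G4/C4 P5 similar
  -> R3 @ bar 1 tick 0 v(2, 3): G4 above C4
  -> R4 @ bar 1 tick 0 v(0, 2): F3/G4 M2 untreated
  -> R3 @ bar 1 tick 1 v(2, 3): G4 above C4
  -> R3 @ bar 1 tick 2 v(2, 3): G4 above C4
  -> R3 @ bar 1 tick 3 v(2, 3): G4 above C4
  -> R2 @ bar 2 tick 0 v(0, 1): F3/A3 M3 -> A3/E4 P5 similar
  -> R2 @ bar 2 tick 0 v(1, 2): A3/G4 m7 -> E4/B4 P5 similar
  -> R3 @ bar 2 tick 0 v(2, 3): B4 above G4
  -> R4 @ bar 2 tick 0 v(0, 2): A3/B4 M2 untreated
  -> R4 @ bar 2 tick 0 v(0, 3): A3/G4 m7 untreated
  -> R3 @ bar 2 tick 1 v(2, 3): B4 above G4
  -> R3 @ bar 2 tick 2 v(2, 3): B4 above G4
  -> R3 @ bar 2 tick 3 v(2, 3): B4 above G4
  -> R2 @ bar 3 tick 0 v(1, 3): E4/G4 m3 -> A4/A4 P1 similar
  -> R3 @ bar 3 tick 0 v(2, 3): D5 above A4
  -> R4 @ bar 3 tick 0 v(0, 1): B3/A4 m7 untreated
  -> R4 @ bar 3 tick 0 v(0, 3): B3/A4 m7 untreated
  -> R3 @ bar 3 tick 1 v(2, 3): D5 above A4
  -> R3 @ bar 3 tick 2 v(2, 3): D5 above A4
  -> R3 @ bar 3 tick 3 v(2, 3): D5 above A4
  -> R2 @ bar 4 tick 0 v(0, 3): B3/A4 m7 -> D3/D4 P8 similar
  -> R3 @ bar 4 tick 0 v(2, 3): F4 above D4
  -> R7 @ bar 4 tick 0 v(1,): A4->B3 leap 10st
  -> R8 @ bar 4 tick 0 v(0, 3): penult P8 not 3rd/6th
  -> R3 @ bar 4 tick 1 v(2, 3): F4 above D4
  -> R3 @ bar 4 tick 2 v(2, 3): F4 above D4
  -> R3 @ bar 4 tick 3 v(2, 3): F4 above D4
  -> R2 @ bar 5 tick 0 v(0, 1): D3/B3 M6 -> E3/E4 P8 similar
  -> R2 @ bar 5 tick 0 v(0, 2): D3/F4 m3 -> E3/B4 P5 similar
  -> R2 @ bar 5 tick 0 v(1, 2): B3/F4 TT -> E4/B4 P5 similar
  -> R3 @ bar 5 tick 0 v(2, 3): B4 above G4
  -> R7 @ bar 5 tick 0 v(2,): F4->B4 leap 6st
  -> R3 @ bar 5 tick 1 v(2, 3): B4 above G4
  -> R3 @ bar 5 tick 2 v(2, 3): B4 above G4
  -> R3 @ bar 5 tick 3 v(2, 3): B4 above G4
  -> R6 @ bar 5 tick 3 v(0, 3): closes on m3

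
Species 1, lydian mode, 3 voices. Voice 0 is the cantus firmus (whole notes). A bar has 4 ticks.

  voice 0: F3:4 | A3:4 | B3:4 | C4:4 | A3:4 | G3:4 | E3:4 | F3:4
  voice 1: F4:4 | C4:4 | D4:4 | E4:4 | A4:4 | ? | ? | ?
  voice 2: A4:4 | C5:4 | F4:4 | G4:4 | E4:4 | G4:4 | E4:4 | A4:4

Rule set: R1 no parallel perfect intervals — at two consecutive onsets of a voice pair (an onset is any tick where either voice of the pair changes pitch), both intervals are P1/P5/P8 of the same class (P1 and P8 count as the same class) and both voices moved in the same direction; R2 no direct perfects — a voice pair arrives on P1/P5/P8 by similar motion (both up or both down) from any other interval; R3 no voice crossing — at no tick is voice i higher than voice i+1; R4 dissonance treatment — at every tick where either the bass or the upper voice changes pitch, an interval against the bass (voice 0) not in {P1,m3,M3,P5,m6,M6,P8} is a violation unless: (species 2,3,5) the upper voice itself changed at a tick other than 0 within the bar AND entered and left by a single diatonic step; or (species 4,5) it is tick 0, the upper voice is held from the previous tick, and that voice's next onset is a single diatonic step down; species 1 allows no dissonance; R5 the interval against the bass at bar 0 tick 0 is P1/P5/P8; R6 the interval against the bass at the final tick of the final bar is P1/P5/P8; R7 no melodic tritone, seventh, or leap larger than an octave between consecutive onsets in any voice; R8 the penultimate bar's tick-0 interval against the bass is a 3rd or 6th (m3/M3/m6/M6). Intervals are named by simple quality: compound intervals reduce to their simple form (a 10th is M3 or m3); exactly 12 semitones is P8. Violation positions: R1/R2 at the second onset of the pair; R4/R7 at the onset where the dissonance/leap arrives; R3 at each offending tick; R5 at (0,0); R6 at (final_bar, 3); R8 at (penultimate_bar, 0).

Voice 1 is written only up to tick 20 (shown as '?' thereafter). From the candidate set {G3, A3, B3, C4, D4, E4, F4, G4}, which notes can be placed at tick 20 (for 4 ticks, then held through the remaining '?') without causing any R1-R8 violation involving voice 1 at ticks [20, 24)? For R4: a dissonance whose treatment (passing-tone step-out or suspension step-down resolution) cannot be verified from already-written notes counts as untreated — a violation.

{E4}

G3: violates R1,R7
A3: violates R4
B3: violates R7
C4: violates R4
D4: violates R2
E4: legal
F4: violates R4
G4: violates R1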